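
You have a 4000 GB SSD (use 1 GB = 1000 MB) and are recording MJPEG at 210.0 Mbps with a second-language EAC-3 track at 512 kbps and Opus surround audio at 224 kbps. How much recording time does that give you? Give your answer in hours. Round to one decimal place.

Audio total: 512 + 224 = 736 kbps = 0.736 Mbps.
Total bitrate: 210.0 + 0.736 = 210.736 Mbps.
Capacity: 4000 GB = 32,000,000 Mb.
Recording time: 32,000,000 / 210.736 = 151,849 s ≈ 42.2 hours.

42.2 hours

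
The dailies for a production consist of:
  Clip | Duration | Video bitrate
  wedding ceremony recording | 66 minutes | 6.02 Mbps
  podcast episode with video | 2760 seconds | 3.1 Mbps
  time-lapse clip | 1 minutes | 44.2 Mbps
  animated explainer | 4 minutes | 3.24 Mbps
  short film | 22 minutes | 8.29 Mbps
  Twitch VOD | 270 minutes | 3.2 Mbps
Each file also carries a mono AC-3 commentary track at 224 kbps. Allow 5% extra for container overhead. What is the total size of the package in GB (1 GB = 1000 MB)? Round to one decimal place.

Audio: 224 kbps = 0.224 Mbps.
wedding ceremony recording: 6.244 Mbps × 3960 s × 1.05 = 25962.6 Mb
podcast episode with video: 3.324 Mbps × 2760 s × 1.05 = 9633.0 Mb
time-lapse clip: 44.424 Mbps × 60 s × 1.05 = 2798.7 Mb
animated explainer: 3.464 Mbps × 240 s × 1.05 = 872.9 Mb
short film: 8.514 Mbps × 1320 s × 1.05 = 11800.4 Mb
Twitch VOD: 3.424 Mbps × 16200 s × 1.05 = 58242.2 Mb
Total: 109309.8 Mb = 13663.7 MB.
= 13.66 GB.

13.7 GB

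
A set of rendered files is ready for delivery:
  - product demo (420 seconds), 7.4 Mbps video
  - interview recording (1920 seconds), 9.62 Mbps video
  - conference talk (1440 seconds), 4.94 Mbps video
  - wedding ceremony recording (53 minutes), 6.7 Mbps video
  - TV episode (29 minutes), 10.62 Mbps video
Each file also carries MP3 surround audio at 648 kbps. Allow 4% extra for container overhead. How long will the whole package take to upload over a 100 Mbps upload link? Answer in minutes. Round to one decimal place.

12.8 minutes

Audio: 648 kbps = 0.648 Mbps.
product demo: 8.048 Mbps × 420 s × 1.04 = 3515.4 Mb
interview recording: 10.268 Mbps × 1920 s × 1.04 = 20503.1 Mb
conference talk: 5.588 Mbps × 1440 s × 1.04 = 8368.6 Mb
wedding ceremony recording: 7.348 Mbps × 3180 s × 1.04 = 24301.3 Mb
TV episode: 11.268 Mbps × 1740 s × 1.04 = 20390.6 Mb
Total: 77079.0 Mb = 9634.9 MB.
At 100 Mbps: 77079.0 / 100 = 771 s ≈ 12.8 minutes.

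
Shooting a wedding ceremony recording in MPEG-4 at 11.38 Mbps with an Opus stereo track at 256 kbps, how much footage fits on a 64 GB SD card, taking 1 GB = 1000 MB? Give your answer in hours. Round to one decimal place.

12.2 hours

Audio: 256 kbps = 0.256 Mbps.
Total bitrate: 11.38 + 0.256 = 11.636 Mbps.
Capacity: 64 GB = 512,000 Mb.
Recording time: 512,000 / 11.636 = 44,001 s ≈ 12.2 hours.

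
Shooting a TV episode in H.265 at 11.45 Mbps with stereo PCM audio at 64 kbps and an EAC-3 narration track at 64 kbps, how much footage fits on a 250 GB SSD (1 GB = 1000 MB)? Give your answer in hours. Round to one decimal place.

Audio total: 64 + 64 = 128 kbps = 0.128 Mbps.
Total bitrate: 11.45 + 0.128 = 11.578 Mbps.
Capacity: 250 GB = 2,000,000 Mb.
Recording time: 2,000,000 / 11.578 = 172,741 s ≈ 48.0 hours.

48.0 hours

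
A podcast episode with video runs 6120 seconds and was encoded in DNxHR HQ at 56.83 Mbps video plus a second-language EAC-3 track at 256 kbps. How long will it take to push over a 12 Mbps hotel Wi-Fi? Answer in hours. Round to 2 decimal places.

8.09 hours

Audio: 256 kbps = 0.256 Mbps.
Total bitrate: 57.086 Mbps.
File: 57.086 Mbps × 6120 s = 349366.3 Mb.
At 12 Mbps: 349366.3 / 12 = 29113.9 s ≈ 8.09 hours.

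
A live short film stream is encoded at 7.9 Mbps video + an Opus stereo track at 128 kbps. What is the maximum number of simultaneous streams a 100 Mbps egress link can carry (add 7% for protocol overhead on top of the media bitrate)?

Audio: 128 kbps = 0.128 Mbps.
Per-viewer media rate: 8.028 Mbps.
On the wire with 7% overhead: 8.590 Mbps.
100 Mbps = 100.0 Mbps; 100.0 / 8.590 = 11.64 → 11 viewers.

11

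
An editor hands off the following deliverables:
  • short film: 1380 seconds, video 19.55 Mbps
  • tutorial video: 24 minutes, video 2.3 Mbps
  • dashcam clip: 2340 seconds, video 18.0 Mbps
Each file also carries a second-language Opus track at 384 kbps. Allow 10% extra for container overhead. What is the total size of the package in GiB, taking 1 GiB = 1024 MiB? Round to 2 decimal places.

Audio: 384 kbps = 0.384 Mbps.
short film: 19.934 Mbps × 1380 s × 1.10 = 30259.8 Mb
tutorial video: 2.684 Mbps × 1440 s × 1.10 = 4251.5 Mb
dashcam clip: 18.384 Mbps × 2340 s × 1.10 = 47320.4 Mb
Total: 81831.7 Mb = 10229.0 MB.
= 9.526 GiB.

9.53 GiB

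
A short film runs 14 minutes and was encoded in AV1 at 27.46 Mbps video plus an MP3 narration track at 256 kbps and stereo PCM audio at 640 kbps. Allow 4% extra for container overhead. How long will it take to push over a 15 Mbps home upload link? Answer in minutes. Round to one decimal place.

14 min = 840 s
Audio total: 256 + 640 = 896 kbps = 0.896 Mbps.
Total bitrate: 28.356 Mbps.
File: 28.356 Mbps × 840 s = 23819.0 Mb.
With 4% container overhead: ×1.04. → 24771.8 Mb.
At 15 Mbps: 24771.8 / 15 = 1651.5 s ≈ 27.5 minutes.

27.5 minutes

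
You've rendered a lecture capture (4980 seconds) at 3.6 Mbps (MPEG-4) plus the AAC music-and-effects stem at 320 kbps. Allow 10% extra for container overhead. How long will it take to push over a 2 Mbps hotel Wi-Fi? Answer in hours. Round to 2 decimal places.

2.98 hours

Audio: 320 kbps = 0.320 Mbps.
Total bitrate: 3.920 Mbps.
File: 3.920 Mbps × 4980 s = 19521.6 Mb.
With 10% container overhead: ×1.10. → 21473.8 Mb.
At 2 Mbps: 21473.8 / 2 = 10736.9 s ≈ 2.98 hours.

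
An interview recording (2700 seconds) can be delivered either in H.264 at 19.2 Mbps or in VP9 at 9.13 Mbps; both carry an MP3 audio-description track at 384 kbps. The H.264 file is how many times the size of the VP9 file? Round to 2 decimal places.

2.06

Audio: 384 kbps = 0.384 Mbps.
H.264: 19.584 Mbps × 2700 s = 52876.8 Mb = 6.610 GB.
VP9: 9.514 Mbps × 2700 s = 25687.8 Mb = 3.211 GB.
Ratio: 6.610 / 3.211 = 2.058.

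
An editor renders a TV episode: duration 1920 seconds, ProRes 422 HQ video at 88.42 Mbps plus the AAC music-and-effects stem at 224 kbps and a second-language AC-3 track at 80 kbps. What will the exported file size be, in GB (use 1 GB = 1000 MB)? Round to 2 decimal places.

Audio total: 224 + 80 = 304 kbps = 0.304 Mbps.
Total bitrate: 88.42 + 0.304 = 88.724 Mbps.
Stream data: 88.724 Mbps × 1920 s = 170350.1 Mb.
170,350 Mb ÷ 8 = 21,294 MB → 21.29 GB.

21.29 GB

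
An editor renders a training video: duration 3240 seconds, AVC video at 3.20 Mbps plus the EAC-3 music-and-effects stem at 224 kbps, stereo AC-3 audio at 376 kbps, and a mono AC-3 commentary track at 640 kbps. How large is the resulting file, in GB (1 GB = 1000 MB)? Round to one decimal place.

Audio total: 224 + 376 + 640 = 1240 kbps = 1.240 Mbps.
Total bitrate: 3.20 + 1.240 = 4.440 Mbps.
Stream data: 4.440 Mbps × 3240 s = 14385.6 Mb.
14,386 Mb ÷ 8 = 1,798 MB → 1.798 GB.

1.8 GB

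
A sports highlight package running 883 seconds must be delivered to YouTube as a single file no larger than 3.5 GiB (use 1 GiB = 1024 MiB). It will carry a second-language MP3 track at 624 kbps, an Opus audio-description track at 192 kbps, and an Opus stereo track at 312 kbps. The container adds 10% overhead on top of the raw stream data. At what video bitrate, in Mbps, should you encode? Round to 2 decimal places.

Budget: 3.5 GiB = 30064.8 Mb.
Stream payload after overhead: 30064.8 / 1.10 = 27331.6 Mb.
Total bitrate budget: 27331.6 Mb / 883 s = 30.953 Mbps.
Audio total: 624 + 192 + 312 = 1128 kbps = 1.128 Mbps.
Video: 30.953 − 1.128 = 29.825 Mbps.

29.83 Mbps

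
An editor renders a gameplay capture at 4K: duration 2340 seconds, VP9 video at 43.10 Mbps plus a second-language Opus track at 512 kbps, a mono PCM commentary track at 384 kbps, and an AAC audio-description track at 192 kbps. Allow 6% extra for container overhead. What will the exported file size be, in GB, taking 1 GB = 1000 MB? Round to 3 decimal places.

13.700 GB

Audio total: 512 + 384 + 192 = 1088 kbps = 1.088 Mbps.
Total bitrate: 43.10 + 1.088 = 44.188 Mbps.
Stream data: 44.188 Mbps × 2340 s = 103399.9 Mb.
With 6% container overhead: ×1.06.
109,604 Mb ÷ 8 = 13,700 MB → 13.70 GB.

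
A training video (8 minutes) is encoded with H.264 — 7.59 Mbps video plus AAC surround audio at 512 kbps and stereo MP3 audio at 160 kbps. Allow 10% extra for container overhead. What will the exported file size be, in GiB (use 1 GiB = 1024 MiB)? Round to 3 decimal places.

8 min = 480 s
Audio total: 512 + 160 = 672 kbps = 0.672 Mbps.
Total bitrate: 7.59 + 0.672 = 8.262 Mbps.
Stream data: 8.262 Mbps × 480 s = 3965.8 Mb.
With 10% container overhead: ×1.10.
4,362 Mb = 545,292,000 bytes ÷ 1,073,741,824 = 0.5078 GiB.

0.508 GiB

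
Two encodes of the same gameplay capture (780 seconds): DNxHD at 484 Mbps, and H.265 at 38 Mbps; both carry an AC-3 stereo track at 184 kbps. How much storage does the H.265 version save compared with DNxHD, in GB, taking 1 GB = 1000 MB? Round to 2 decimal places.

Audio: 184 kbps = 0.184 Mbps.
DNxHD: 484.184 Mbps × 780 s = 377663.5 Mb = 47.208 GB.
H.265: 38.184 Mbps × 780 s = 29783.5 Mb = 3.723 GB.
Saving: 47.208 − 3.723 = 43.485 GB.

43.49 GB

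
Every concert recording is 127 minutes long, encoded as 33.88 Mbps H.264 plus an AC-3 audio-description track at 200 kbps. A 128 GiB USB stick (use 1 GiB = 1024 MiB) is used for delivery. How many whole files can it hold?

127 min = 7620 s
Audio: 200 kbps = 0.200 Mbps.
Total bitrate: 34.080 Mbps.
Per item: 34.080 Mbps × 7620 s = 259,690 Mb = 32,461 MB.
Capacity: 128 GiB = 1,099,512 Mb; 4.23 items → 4 complete.

4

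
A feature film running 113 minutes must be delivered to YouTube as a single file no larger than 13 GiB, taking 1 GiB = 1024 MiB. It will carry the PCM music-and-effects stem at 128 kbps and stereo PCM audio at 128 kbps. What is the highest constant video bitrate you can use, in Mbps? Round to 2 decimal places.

16.21 Mbps

Budget: 13 GiB = 111669.1 Mb.
113 min = 6780 s
Total bitrate budget: 111669.1 Mb / 6780 s = 16.470 Mbps.
Audio total: 128 + 128 = 256 kbps = 0.256 Mbps.
Video: 16.470 − 0.256 = 16.214 Mbps.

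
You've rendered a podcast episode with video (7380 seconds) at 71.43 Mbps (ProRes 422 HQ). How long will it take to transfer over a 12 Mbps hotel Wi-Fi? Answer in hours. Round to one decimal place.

File: 71.430 Mbps × 7380 s = 527153.4 Mb.
At 12 Mbps: 527153.4 / 12 = 43929.4 s ≈ 12.2 hours.

12.2 hours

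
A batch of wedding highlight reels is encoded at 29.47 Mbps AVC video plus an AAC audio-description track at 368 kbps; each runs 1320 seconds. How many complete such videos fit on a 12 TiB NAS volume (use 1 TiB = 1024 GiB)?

Audio: 368 kbps = 0.368 Mbps.
Total bitrate: 29.838 Mbps.
Per item: 29.838 Mbps × 1320 s = 39,386 Mb = 4,923 MB.
Capacity: 12 TiB = 105,553,116 Mb; 2679.95 items → 2679 complete.

2679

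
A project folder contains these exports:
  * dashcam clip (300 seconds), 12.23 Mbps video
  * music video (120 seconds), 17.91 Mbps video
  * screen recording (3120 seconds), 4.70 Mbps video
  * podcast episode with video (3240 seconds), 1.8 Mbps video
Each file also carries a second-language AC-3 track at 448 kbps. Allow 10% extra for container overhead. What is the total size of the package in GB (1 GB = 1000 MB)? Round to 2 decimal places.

Audio: 448 kbps = 0.448 Mbps.
dashcam clip: 12.678 Mbps × 300 s × 1.10 = 4183.7 Mb
music video: 18.358 Mbps × 120 s × 1.10 = 2423.3 Mb
screen recording: 5.148 Mbps × 3120 s × 1.10 = 17667.9 Mb
podcast episode with video: 2.248 Mbps × 3240 s × 1.10 = 8011.9 Mb
Total: 32286.8 Mb = 4035.9 MB.
= 4.036 GB.

4.04 GB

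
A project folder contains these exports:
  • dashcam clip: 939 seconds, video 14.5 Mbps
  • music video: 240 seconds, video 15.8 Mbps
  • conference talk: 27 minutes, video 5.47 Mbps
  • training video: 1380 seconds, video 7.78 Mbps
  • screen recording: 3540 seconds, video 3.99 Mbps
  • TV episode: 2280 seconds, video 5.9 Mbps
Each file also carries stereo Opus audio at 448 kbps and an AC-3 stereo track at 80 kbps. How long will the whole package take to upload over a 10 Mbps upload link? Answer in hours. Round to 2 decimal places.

1.94 hours

Audio total: 448 + 80 = 528 kbps = 0.528 Mbps.
dashcam clip: 15.028 Mbps × 939 s = 14111.3 Mb
music video: 16.328 Mbps × 240 s = 3918.7 Mb
conference talk: 5.998 Mbps × 1620 s = 9716.8 Mb
training video: 8.308 Mbps × 1380 s = 11465.0 Mb
screen recording: 4.518 Mbps × 3540 s = 15993.7 Mb
TV episode: 6.428 Mbps × 2280 s = 14655.8 Mb
Total: 69861.4 Mb = 8732.7 MB.
At 10 Mbps: 69861.4 / 10 = 6986 s ≈ 1.94 hours.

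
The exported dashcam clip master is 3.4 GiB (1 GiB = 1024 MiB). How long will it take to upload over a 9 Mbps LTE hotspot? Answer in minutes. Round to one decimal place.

File: 3.4 GiB = 29205.8 Mb.
At 9 Mbps: 29205.8 / 9 = 3245.1 s ≈ 54.1 minutes.

54.1 minutes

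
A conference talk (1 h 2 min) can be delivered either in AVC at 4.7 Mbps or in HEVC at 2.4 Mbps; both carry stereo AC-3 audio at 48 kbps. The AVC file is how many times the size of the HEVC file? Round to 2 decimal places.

1.94

1 h 2 min = 62 min = 3720 s
Audio: 48 kbps = 0.048 Mbps.
AVC: 4.748 Mbps × 3720 s = 17662.6 Mb = 2.208 GB.
HEVC: 2.448 Mbps × 3720 s = 9106.6 Mb = 1.138 GB.
Ratio: 2.208 / 1.138 = 1.940.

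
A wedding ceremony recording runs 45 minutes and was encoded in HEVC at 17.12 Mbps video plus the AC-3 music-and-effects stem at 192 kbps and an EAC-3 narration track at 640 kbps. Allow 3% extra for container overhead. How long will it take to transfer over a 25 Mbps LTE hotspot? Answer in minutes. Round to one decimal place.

33.3 minutes

45 min = 2700 s
Audio total: 192 + 640 = 832 kbps = 0.832 Mbps.
Total bitrate: 17.952 Mbps.
File: 17.952 Mbps × 2700 s = 48470.4 Mb.
With 3% container overhead: ×1.03. → 49924.5 Mb.
At 25 Mbps: 49924.5 / 25 = 1997.0 s ≈ 33.3 minutes.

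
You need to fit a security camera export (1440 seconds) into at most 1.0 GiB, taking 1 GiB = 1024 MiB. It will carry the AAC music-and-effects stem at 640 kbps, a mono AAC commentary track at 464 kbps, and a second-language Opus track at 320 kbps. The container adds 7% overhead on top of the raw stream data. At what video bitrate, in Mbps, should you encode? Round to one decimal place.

Budget: 1.0 GiB = 8589.9 Mb.
Stream payload after overhead: 8589.9 / 1.07 = 8028.0 Mb.
Total bitrate budget: 8028.0 Mb / 1440 s = 5.575 Mbps.
Audio total: 640 + 464 + 320 = 1424 kbps = 1.424 Mbps.
Video: 5.575 − 1.424 = 4.151 Mbps.

4.2 Mbps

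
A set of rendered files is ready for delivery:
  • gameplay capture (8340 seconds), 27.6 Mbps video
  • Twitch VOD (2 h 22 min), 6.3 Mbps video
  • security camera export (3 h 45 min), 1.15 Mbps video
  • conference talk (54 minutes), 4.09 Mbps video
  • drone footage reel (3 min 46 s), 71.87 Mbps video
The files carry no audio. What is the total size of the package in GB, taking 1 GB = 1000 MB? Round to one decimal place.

41.1 GB

gameplay capture: 27.600 Mbps × 8340 s = 230184.0 Mb
Twitch VOD: 6.300 Mbps × 8520 s = 53676.0 Mb
security camera export: 1.150 Mbps × 13500 s = 15525.0 Mb
conference talk: 4.090 Mbps × 3240 s = 13251.6 Mb
drone footage reel: 71.870 Mbps × 226 s = 16242.6 Mb
Total: 328879.2 Mb = 41109.9 MB.
= 41.11 GB.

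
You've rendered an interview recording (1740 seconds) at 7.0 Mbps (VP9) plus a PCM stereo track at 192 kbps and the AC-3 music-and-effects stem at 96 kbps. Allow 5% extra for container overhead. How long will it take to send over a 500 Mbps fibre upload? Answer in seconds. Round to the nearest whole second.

Audio total: 192 + 96 = 288 kbps = 0.288 Mbps.
Total bitrate: 7.288 Mbps.
File: 7.288 Mbps × 1740 s = 12681.1 Mb.
With 5% container overhead: ×1.05. → 13315.2 Mb.
At 500 Mbps: 13315.2 / 500 = 26.6 s ≈ 26.6 seconds.

27 seconds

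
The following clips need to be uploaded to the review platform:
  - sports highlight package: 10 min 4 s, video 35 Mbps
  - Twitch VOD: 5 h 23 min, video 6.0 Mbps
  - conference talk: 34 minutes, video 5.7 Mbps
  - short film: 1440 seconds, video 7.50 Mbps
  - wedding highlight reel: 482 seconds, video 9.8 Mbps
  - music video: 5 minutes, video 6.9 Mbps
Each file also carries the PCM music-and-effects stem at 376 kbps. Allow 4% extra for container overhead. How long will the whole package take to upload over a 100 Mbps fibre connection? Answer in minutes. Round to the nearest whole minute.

Audio: 376 kbps = 0.376 Mbps.
sports highlight package: 35.376 Mbps × 604 s × 1.04 = 22221.8 Mb
Twitch VOD: 6.376 Mbps × 19380 s × 1.04 = 128509.6 Mb
conference talk: 6.076 Mbps × 2040 s × 1.04 = 12890.8 Mb
short film: 7.876 Mbps × 1440 s × 1.04 = 11795.1 Mb
wedding highlight reel: 10.176 Mbps × 482 s × 1.04 = 5101.0 Mb
music video: 7.276 Mbps × 300 s × 1.04 = 2270.1 Mb
Total: 182788.4 Mb = 22848.6 MB.
At 100 Mbps: 182788.4 / 100 = 1828 s ≈ 30.5 minutes.

30 minutes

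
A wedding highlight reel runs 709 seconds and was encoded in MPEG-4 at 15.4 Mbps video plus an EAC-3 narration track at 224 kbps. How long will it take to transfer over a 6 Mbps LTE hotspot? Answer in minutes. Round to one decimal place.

30.8 minutes

Audio: 224 kbps = 0.224 Mbps.
Total bitrate: 15.624 Mbps.
File: 15.624 Mbps × 709 s = 11077.4 Mb.
At 6 Mbps: 11077.4 / 6 = 1846.2 s ≈ 30.8 minutes.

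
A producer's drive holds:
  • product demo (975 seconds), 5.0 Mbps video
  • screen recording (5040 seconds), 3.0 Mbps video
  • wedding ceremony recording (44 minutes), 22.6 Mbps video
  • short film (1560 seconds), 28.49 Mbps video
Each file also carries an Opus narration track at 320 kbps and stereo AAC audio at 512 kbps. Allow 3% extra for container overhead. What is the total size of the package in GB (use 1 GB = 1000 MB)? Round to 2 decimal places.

17.07 GB

Audio total: 320 + 512 = 832 kbps = 0.832 Mbps.
product demo: 5.832 Mbps × 975 s × 1.03 = 5856.8 Mb
screen recording: 3.832 Mbps × 5040 s × 1.03 = 19892.7 Mb
wedding ceremony recording: 23.432 Mbps × 2640 s × 1.03 = 63716.3 Mb
short film: 29.322 Mbps × 1560 s × 1.03 = 47114.6 Mb
Total: 136580.3 Mb = 17072.5 MB.
= 17.07 GB.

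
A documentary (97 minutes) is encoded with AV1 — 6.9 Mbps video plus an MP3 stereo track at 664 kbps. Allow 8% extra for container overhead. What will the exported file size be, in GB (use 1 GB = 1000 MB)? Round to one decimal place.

5.9 GB

97 min = 5820 s
Audio: 664 kbps = 0.664 Mbps.
Total bitrate: 6.9 + 0.664 = 7.564 Mbps.
Stream data: 7.564 Mbps × 5820 s = 44022.5 Mb.
With 8% container overhead: ×1.08.
47,544 Mb ÷ 8 = 5,943 MB → 5.943 GB.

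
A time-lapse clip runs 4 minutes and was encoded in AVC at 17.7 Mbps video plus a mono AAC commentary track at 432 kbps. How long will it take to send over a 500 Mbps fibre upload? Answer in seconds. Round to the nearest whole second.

9 seconds

4 min = 240 s
Audio: 432 kbps = 0.432 Mbps.
Total bitrate: 18.132 Mbps.
File: 18.132 Mbps × 240 s = 4351.7 Mb.
At 500 Mbps: 4351.7 / 500 = 8.7 s ≈ 8.7 seconds.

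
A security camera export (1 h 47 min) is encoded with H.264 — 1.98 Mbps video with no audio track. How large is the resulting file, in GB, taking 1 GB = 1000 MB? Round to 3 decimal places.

1 h 47 min = 107 min = 6420 s
Total bitrate: 1.98 Mbps.
Stream data: 1.980 Mbps × 6420 s = 12711.6 Mb.
12,712 Mb ÷ 8 = 1,589 MB → 1.589 GB.

1.589 GB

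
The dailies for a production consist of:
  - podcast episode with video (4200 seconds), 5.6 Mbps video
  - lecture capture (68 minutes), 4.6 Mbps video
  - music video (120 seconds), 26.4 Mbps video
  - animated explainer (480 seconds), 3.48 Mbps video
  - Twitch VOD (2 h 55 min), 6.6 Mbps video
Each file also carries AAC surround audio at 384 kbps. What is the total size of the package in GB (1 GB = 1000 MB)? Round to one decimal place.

Audio: 384 kbps = 0.384 Mbps.
podcast episode with video: 5.984 Mbps × 4200 s = 25132.8 Mb
lecture capture: 4.984 Mbps × 4080 s = 20334.7 Mb
music video: 26.784 Mbps × 120 s = 3214.1 Mb
animated explainer: 3.864 Mbps × 480 s = 1854.7 Mb
Twitch VOD: 6.984 Mbps × 10500 s = 73332.0 Mb
Total: 123868.3 Mb = 15483.5 MB.
= 15.48 GB.

15.5 GB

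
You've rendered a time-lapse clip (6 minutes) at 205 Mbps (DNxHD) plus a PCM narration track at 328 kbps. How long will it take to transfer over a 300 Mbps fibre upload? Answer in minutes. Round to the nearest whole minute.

4 minutes

6 min = 360 s
Audio: 328 kbps = 0.328 Mbps.
Total bitrate: 205.328 Mbps.
File: 205.328 Mbps × 360 s = 73918.1 Mb.
At 300 Mbps: 73918.1 / 300 = 246.4 s ≈ 4.11 minutes.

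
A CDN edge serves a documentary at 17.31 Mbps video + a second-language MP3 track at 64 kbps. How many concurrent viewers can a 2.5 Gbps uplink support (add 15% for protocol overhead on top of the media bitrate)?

125

Audio: 64 kbps = 0.064 Mbps.
Per-viewer media rate: 17.374 Mbps.
On the wire with 15% overhead: 19.980 Mbps.
2.5 Gbps = 2,500 Mbps; 2,500 / 19.980 = 125.12 → 125 viewers.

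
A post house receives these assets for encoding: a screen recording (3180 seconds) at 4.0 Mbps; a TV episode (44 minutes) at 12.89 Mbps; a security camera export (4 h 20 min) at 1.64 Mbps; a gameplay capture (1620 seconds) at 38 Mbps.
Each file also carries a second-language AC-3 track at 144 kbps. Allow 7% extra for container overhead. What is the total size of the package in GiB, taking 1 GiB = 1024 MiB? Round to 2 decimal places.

Audio: 144 kbps = 0.144 Mbps.
screen recording: 4.144 Mbps × 3180 s × 1.07 = 14100.4 Mb
TV episode: 13.034 Mbps × 2640 s × 1.07 = 36818.4 Mb
security camera export: 1.784 Mbps × 15600 s × 1.07 = 29778.5 Mb
gameplay capture: 38.144 Mbps × 1620 s × 1.07 = 66118.8 Mb
Total: 146816.2 Mb = 18352.0 MB.
= 17.09 GiB.

17.09 GiB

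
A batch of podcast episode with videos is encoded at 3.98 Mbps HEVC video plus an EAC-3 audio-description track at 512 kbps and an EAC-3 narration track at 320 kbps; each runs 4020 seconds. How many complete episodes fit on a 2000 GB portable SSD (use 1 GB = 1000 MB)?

827

Audio total: 512 + 320 = 832 kbps = 0.832 Mbps.
Total bitrate: 4.812 Mbps.
Per item: 4.812 Mbps × 4020 s = 19,344 Mb = 2,418 MB.
Capacity: 2000 GB = 16,000,000 Mb; 827.12 items → 827 complete.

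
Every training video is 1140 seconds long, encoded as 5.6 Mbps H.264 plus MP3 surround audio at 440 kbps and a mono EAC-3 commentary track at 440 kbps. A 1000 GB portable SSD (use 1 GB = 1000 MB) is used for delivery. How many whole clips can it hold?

Audio total: 440 + 440 = 880 kbps = 0.880 Mbps.
Total bitrate: 6.480 Mbps.
Per item: 6.480 Mbps × 1140 s = 7,387 Mb = 923.4 MB.
Capacity: 1000 GB = 8,000,000 Mb; 1082.95 items → 1082 complete.

1082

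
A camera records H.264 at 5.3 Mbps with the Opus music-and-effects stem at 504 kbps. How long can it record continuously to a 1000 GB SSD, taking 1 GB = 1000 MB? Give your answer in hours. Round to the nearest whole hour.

383 hours

Audio: 504 kbps = 0.504 Mbps.
Total bitrate: 5.3 + 0.504 = 5.804 Mbps.
Capacity: 1000 GB = 8,000,000 Mb.
Recording time: 8,000,000 / 5.804 = 1,378,360 s ≈ 383 hours.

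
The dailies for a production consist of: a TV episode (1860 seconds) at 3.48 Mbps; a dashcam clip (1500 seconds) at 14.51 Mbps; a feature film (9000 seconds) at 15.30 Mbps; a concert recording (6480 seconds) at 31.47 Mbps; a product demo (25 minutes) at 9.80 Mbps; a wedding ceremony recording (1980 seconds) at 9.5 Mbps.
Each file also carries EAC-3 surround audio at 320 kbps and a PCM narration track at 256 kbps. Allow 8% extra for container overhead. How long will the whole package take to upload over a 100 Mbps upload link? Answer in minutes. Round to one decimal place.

74.9 minutes

Audio total: 320 + 256 = 576 kbps = 0.576 Mbps.
TV episode: 4.056 Mbps × 1860 s × 1.08 = 8147.7 Mb
dashcam clip: 15.086 Mbps × 1500 s × 1.08 = 24439.3 Mb
feature film: 15.876 Mbps × 9000 s × 1.08 = 154314.7 Mb
concert recording: 32.046 Mbps × 6480 s × 1.08 = 224270.7 Mb
product demo: 10.376 Mbps × 1500 s × 1.08 = 16809.1 Mb
wedding ceremony recording: 10.076 Mbps × 1980 s × 1.08 = 21546.5 Mb
Total: 449528.1 Mb = 56191.0 MB.
At 100 Mbps: 449528.1 / 100 = 4495 s ≈ 74.9 minutes.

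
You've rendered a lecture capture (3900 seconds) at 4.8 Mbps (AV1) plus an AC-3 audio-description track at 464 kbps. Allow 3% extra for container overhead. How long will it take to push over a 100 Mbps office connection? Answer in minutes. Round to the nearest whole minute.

Audio: 464 kbps = 0.464 Mbps.
Total bitrate: 5.264 Mbps.
File: 5.264 Mbps × 3900 s = 20529.6 Mb.
With 3% container overhead: ×1.03. → 21145.5 Mb.
At 100 Mbps: 21145.5 / 100 = 211.5 s ≈ 3.52 minutes.

4 minutes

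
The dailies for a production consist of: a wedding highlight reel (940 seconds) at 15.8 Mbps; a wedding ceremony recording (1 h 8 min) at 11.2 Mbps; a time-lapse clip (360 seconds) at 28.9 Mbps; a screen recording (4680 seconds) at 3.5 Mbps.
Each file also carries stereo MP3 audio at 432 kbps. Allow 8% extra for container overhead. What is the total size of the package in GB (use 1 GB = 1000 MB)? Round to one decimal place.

12.4 GB

Audio: 432 kbps = 0.432 Mbps.
wedding highlight reel: 16.232 Mbps × 940 s × 1.08 = 16478.7 Mb
wedding ceremony recording: 11.632 Mbps × 4080 s × 1.08 = 51255.2 Mb
time-lapse clip: 29.332 Mbps × 360 s × 1.08 = 11404.3 Mb
screen recording: 3.932 Mbps × 4680 s × 1.08 = 19873.9 Mb
Total: 99012.2 Mb = 12376.5 MB.
= 12.38 GB.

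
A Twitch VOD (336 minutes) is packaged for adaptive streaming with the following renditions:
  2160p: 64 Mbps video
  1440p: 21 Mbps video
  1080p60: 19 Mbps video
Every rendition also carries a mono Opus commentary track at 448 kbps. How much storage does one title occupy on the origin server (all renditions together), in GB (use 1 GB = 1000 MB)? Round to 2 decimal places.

265.47 GB

336 min = 20160 s
Audio: 448 kbps = 0.448 Mbps.
Sum of rendition bitrates: (64+0.448) + (21+0.448) + (19+0.448) = 105.344 Mbps.
× 20160 s = 2,123,735 Mb = 265,467 MB = 265.5 GB.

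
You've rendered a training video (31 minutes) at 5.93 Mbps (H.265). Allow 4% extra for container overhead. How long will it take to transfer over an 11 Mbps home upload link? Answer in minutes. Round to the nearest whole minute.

17 minutes

31 min = 1860 s
File: 5.930 Mbps × 1860 s = 11029.8 Mb.
With 4% container overhead: ×1.04. → 11471.0 Mb.
At 11 Mbps: 11471.0 / 11 = 1042.8 s ≈ 17.4 minutes.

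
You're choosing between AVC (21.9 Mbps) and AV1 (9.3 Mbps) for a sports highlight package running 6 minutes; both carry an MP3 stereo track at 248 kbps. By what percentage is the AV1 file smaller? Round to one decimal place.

56.9%

6 min = 360 s
Audio: 248 kbps = 0.248 Mbps.
AVC: 22.148 Mbps × 360 s = 7973.3 Mb = 0.928 GiB.
AV1: 9.548 Mbps × 360 s = 3437.3 Mb = 0.400 GiB.
Reduction: (1 − 0.400/0.928) × 100 = 56.89%.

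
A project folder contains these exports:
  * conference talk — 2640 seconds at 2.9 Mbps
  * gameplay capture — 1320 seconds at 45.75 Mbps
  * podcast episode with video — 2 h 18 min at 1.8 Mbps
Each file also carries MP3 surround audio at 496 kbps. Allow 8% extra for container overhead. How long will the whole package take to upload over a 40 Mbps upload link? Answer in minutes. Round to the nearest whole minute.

Audio: 496 kbps = 0.496 Mbps.
conference talk: 3.396 Mbps × 2640 s × 1.08 = 9682.7 Mb
gameplay capture: 46.246 Mbps × 1320 s × 1.08 = 65928.3 Mb
podcast episode with video: 2.296 Mbps × 8280 s × 1.08 = 20531.8 Mb
Total: 96142.7 Mb = 12017.8 MB.
At 40 Mbps: 96142.7 / 40 = 2404 s ≈ 40.1 minutes.

40 minutes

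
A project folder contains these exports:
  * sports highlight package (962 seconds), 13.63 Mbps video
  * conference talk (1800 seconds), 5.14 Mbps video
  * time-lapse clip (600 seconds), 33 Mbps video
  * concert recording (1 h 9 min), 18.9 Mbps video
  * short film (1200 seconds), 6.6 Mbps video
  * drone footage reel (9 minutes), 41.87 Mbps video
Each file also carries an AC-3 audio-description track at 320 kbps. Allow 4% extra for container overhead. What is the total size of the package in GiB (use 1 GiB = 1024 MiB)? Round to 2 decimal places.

18.63 GiB

Audio: 320 kbps = 0.320 Mbps.
sports highlight package: 13.950 Mbps × 962 s × 1.04 = 13956.7 Mb
conference talk: 5.460 Mbps × 1800 s × 1.04 = 10221.1 Mb
time-lapse clip: 33.320 Mbps × 600 s × 1.04 = 20791.7 Mb
concert recording: 19.220 Mbps × 4140 s × 1.04 = 82753.6 Mb
short film: 6.920 Mbps × 1200 s × 1.04 = 8636.2 Mb
drone footage reel: 42.190 Mbps × 540 s × 1.04 = 23693.9 Mb
Total: 160053.2 Mb = 20006.6 MB.
= 18.63 GiB.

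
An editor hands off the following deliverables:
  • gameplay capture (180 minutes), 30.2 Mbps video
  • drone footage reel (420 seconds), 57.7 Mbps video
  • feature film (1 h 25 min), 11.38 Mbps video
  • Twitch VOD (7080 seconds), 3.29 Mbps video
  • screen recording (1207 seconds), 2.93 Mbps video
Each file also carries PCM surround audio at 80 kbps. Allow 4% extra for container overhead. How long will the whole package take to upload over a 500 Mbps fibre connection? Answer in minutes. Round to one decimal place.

15.2 minutes

Audio: 80 kbps = 0.080 Mbps.
gameplay capture: 30.280 Mbps × 10800 s × 1.04 = 340105.0 Mb
drone footage reel: 57.780 Mbps × 420 s × 1.04 = 25238.3 Mb
feature film: 11.460 Mbps × 5100 s × 1.04 = 60783.8 Mb
Twitch VOD: 3.370 Mbps × 7080 s × 1.04 = 24814.0 Mb
screen recording: 3.010 Mbps × 1207 s × 1.04 = 3778.4 Mb
Total: 454719.5 Mb = 56839.9 MB.
At 500 Mbps: 454719.5 / 500 = 909 s ≈ 15.2 minutes.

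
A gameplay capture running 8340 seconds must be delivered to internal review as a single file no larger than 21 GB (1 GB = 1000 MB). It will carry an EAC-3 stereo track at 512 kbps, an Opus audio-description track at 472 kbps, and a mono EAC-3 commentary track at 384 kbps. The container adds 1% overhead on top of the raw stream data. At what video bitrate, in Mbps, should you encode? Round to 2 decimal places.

18.58 Mbps

Budget: 21 GB = 168000.0 Mb.
Stream payload after overhead: 168000.0 / 1.01 = 166336.6 Mb.
Total bitrate budget: 166336.6 Mb / 8340 s = 19.944 Mbps.
Audio total: 512 + 472 + 384 = 1368 kbps = 1.368 Mbps.
Video: 19.944 − 1.368 = 18.576 Mbps.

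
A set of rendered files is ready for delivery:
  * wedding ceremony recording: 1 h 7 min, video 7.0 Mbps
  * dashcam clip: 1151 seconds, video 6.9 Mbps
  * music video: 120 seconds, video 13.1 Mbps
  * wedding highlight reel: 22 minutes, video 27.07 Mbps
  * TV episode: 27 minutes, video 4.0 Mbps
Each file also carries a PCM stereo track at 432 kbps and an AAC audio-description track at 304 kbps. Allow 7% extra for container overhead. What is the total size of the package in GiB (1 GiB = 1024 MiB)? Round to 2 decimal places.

10.70 GiB

Audio total: 432 + 304 = 736 kbps = 0.736 Mbps.
wedding ceremony recording: 7.736 Mbps × 4020 s × 1.07 = 33275.6 Mb
dashcam clip: 7.636 Mbps × 1151 s × 1.07 = 9404.3 Mb
music video: 13.836 Mbps × 120 s × 1.07 = 1776.5 Mb
wedding highlight reel: 27.806 Mbps × 1320 s × 1.07 = 39273.2 Mb
TV episode: 4.736 Mbps × 1620 s × 1.07 = 8209.4 Mb
Total: 91939.0 Mb = 11492.4 MB.
= 10.70 GiB.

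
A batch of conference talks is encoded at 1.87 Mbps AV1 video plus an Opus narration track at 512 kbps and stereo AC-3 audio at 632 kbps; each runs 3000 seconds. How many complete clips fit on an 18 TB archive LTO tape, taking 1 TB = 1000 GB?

Audio total: 512 + 632 = 1144 kbps = 1.144 Mbps.
Total bitrate: 3.014 Mbps.
Per item: 3.014 Mbps × 3000 s = 9,042 Mb = 1,130 MB.
Capacity: 18 TB = 144,000,000 Mb; 15925.68 items → 15925 complete.

15925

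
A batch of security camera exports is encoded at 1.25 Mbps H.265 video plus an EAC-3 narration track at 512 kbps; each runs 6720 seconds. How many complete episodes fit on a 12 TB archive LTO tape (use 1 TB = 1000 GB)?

8107

Audio: 512 kbps = 0.512 Mbps.
Total bitrate: 1.762 Mbps.
Per item: 1.762 Mbps × 6720 s = 11,841 Mb = 1,480 MB.
Capacity: 12 TB = 96,000,000 Mb; 8107.67 items → 8107 complete.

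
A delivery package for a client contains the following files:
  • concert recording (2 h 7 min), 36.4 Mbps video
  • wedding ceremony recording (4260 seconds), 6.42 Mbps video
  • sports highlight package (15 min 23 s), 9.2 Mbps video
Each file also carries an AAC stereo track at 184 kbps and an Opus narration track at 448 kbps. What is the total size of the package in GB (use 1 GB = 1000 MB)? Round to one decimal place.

Audio total: 184 + 448 = 632 kbps = 0.632 Mbps.
concert recording: 37.032 Mbps × 7620 s = 282183.8 Mb
wedding ceremony recording: 7.052 Mbps × 4260 s = 30041.5 Mb
sports highlight package: 9.832 Mbps × 923 s = 9074.9 Mb
Total: 321300.3 Mb = 40162.5 MB.
= 40.16 GB.

40.2 GB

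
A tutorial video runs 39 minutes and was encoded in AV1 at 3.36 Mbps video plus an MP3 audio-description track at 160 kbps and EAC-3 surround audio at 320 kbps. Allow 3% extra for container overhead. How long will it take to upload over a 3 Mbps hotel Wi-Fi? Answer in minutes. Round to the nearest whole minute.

51 minutes

39 min = 2340 s
Audio total: 160 + 320 = 480 kbps = 0.480 Mbps.
Total bitrate: 3.840 Mbps.
File: 3.840 Mbps × 2340 s = 8985.6 Mb.
With 3% container overhead: ×1.03. → 9255.2 Mb.
At 3 Mbps: 9255.2 / 3 = 3085.1 s ≈ 51.4 minutes.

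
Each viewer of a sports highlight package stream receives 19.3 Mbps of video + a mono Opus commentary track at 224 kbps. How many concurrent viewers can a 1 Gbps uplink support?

Audio: 224 kbps = 0.224 Mbps.
Per-viewer media rate: 19.524 Mbps.
1 Gbps = 1,000 Mbps; 1,000 / 19.524 = 51.22 → 51 viewers.

51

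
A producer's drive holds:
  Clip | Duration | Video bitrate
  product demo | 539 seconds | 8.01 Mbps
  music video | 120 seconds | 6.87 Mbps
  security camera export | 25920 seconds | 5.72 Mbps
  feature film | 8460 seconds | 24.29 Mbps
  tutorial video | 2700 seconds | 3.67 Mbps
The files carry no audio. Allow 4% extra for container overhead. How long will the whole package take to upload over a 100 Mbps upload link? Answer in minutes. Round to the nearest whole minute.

product demo: 8.010 Mbps × 539 s × 1.04 = 4490.1 Mb
music video: 6.870 Mbps × 120 s × 1.04 = 857.4 Mb
security camera export: 5.720 Mbps × 25920 s × 1.04 = 154192.9 Mb
feature film: 24.290 Mbps × 8460 s × 1.04 = 213713.1 Mb
tutorial video: 3.670 Mbps × 2700 s × 1.04 = 10305.4 Mb
Total: 383558.9 Mb = 47944.9 MB.
At 100 Mbps: 383558.9 / 100 = 3836 s ≈ 63.9 minutes.

64 minutes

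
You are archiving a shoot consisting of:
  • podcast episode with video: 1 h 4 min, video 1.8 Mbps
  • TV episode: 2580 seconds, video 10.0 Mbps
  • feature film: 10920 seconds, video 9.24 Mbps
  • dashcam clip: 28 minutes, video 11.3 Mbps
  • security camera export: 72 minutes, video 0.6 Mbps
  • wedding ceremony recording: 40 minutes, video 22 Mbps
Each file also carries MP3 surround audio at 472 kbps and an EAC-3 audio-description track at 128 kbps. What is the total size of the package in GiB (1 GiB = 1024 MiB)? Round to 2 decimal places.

26.01 GiB

Audio total: 472 + 128 = 600 kbps = 0.600 Mbps.
podcast episode with video: 2.400 Mbps × 3840 s = 9216.0 Mb
TV episode: 10.600 Mbps × 2580 s = 27348.0 Mb
feature film: 9.840 Mbps × 10920 s = 107452.8 Mb
dashcam clip: 11.900 Mbps × 1680 s = 19992.0 Mb
security camera export: 1.200 Mbps × 4320 s = 5184.0 Mb
wedding ceremony recording: 22.600 Mbps × 2400 s = 54240.0 Mb
Total: 223432.8 Mb = 27929.1 MB.
= 26.01 GiB.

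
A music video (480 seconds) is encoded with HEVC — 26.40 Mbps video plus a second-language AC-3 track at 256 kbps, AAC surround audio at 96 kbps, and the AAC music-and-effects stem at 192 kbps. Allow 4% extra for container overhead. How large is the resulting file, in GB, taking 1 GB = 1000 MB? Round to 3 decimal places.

1.681 GB

Audio total: 256 + 96 + 192 = 544 kbps = 0.544 Mbps.
Total bitrate: 26.40 + 0.544 = 26.944 Mbps.
Stream data: 26.944 Mbps × 480 s = 12933.1 Mb.
With 4% container overhead: ×1.04.
13,450 Mb ÷ 8 = 1,681 MB → 1.681 GB.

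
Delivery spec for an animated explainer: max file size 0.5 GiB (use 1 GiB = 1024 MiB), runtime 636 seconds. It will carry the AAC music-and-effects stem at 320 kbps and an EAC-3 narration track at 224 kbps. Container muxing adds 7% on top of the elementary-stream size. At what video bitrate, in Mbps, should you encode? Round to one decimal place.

Budget: 0.5 GiB = 4295.0 Mb.
Stream payload after overhead: 4295.0 / 1.07 = 4014.0 Mb.
Total bitrate budget: 4014.0 Mb / 636 s = 6.311 Mbps.
Audio total: 320 + 224 = 544 kbps = 0.544 Mbps.
Video: 6.311 − 0.544 = 5.767 Mbps.

5.8 Mbps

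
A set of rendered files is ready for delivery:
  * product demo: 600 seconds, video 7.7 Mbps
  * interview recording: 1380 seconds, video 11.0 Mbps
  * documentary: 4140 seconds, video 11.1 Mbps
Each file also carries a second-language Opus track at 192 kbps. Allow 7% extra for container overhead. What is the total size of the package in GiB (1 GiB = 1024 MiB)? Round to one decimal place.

Audio: 192 kbps = 0.192 Mbps.
product demo: 7.892 Mbps × 600 s × 1.07 = 5066.7 Mb
interview recording: 11.192 Mbps × 1380 s × 1.07 = 16526.1 Mb
documentary: 11.292 Mbps × 4140 s × 1.07 = 50021.3 Mb
Total: 71614.1 Mb = 8951.8 MB.
= 8.337 GiB.

8.3 GiB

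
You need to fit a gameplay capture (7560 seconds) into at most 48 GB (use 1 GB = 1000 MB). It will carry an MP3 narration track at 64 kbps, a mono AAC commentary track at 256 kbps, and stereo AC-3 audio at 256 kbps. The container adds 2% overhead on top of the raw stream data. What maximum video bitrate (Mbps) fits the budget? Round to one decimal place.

Budget: 48 GB = 384000.0 Mb.
Stream payload after overhead: 384000.0 / 1.02 = 376470.6 Mb.
Total bitrate budget: 376470.6 Mb / 7560 s = 49.798 Mbps.
Audio total: 64 + 256 + 256 = 576 kbps = 0.576 Mbps.
Video: 49.798 − 0.576 = 49.222 Mbps.

49.2 Mbps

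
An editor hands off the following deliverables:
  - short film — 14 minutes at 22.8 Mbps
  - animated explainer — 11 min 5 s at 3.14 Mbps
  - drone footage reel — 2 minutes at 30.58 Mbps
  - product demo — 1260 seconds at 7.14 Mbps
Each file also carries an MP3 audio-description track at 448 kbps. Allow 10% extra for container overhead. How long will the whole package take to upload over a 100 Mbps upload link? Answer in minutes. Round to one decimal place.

Audio: 448 kbps = 0.448 Mbps.
short film: 23.248 Mbps × 840 s × 1.10 = 21481.2 Mb
animated explainer: 3.588 Mbps × 665 s × 1.10 = 2624.6 Mb
drone footage reel: 31.028 Mbps × 120 s × 1.10 = 4095.7 Mb
product demo: 7.588 Mbps × 1260 s × 1.10 = 10517.0 Mb
Total: 38718.4 Mb = 4839.8 MB.
At 100 Mbps: 38718.4 / 100 = 387 s ≈ 6.45 minutes.

6.5 minutes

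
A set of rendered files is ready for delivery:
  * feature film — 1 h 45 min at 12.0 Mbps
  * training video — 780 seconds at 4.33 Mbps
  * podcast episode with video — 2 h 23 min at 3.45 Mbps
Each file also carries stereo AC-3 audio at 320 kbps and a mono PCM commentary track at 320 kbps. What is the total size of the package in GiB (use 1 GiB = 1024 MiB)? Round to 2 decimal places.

13.81 GiB

Audio total: 320 + 320 = 640 kbps = 0.640 Mbps.
feature film: 12.640 Mbps × 6300 s = 79632.0 Mb
training video: 4.970 Mbps × 780 s = 3876.6 Mb
podcast episode with video: 4.090 Mbps × 8580 s = 35092.2 Mb
Total: 118600.8 Mb = 14825.1 MB.
= 13.81 GiB.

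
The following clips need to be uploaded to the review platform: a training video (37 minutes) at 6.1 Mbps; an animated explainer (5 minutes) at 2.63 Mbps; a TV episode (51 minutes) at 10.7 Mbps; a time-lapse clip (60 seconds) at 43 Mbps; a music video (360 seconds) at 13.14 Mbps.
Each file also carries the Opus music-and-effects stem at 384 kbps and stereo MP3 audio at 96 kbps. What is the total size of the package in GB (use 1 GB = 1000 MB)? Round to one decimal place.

7.2 GB

Audio total: 384 + 96 = 480 kbps = 0.480 Mbps.
training video: 6.580 Mbps × 2220 s = 14607.6 Mb
animated explainer: 3.110 Mbps × 300 s = 933.0 Mb
TV episode: 11.180 Mbps × 3060 s = 34210.8 Mb
time-lapse clip: 43.480 Mbps × 60 s = 2608.8 Mb
music video: 13.620 Mbps × 360 s = 4903.2 Mb
Total: 57263.4 Mb = 7157.9 MB.
= 7.158 GB.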